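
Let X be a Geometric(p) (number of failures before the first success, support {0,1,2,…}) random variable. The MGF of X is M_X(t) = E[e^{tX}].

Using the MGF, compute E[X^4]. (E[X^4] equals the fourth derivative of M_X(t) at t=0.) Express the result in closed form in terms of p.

E[X^4] = M^(4)(0) = 1 - 15/p + 50/p^2 - 60/p^3 + 24/p^4

M_X(t) = p/(-(1 - p)*e^(t) + 1)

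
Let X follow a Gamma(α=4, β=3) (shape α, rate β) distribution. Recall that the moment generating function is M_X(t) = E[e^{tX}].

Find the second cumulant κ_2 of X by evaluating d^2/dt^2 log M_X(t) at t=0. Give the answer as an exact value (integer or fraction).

κ_2 = D^2[K](0) = 4/9

M_X(t) = 81/(3 - t)^4
K_X(t) = log M_X(t) = -4*log(3 - t) + 4*log(3)
D^2[K](t) = 4/(t^2 - 6*t + 9)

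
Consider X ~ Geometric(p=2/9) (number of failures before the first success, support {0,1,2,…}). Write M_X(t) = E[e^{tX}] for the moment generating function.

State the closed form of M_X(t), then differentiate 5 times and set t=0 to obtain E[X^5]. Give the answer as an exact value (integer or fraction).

E[X^5] = d^5M/dt^5 |_{t=0} = 211687/2

M_X(t) = 2/(9*(1 - 7*e^(t)/9))
dM/dt = 14*e^(t)/(49*e^(2*t) - 126*e^(t) + 81)
d^2M/dt^2 = (-98*e^(2*t) - 126*e^(t))/(343*e^(3*t) - 1323*e^(2*t) + 1701*e^(t) - 729)
d^3M/dt^3 = (686*e^(3*t) + 3528*e^(2*t) + 1134*e^(t))/(2401*e^(4*t) - 12348*e^(3*t) + 23814*e^(2*t) - 20412*e^(t) + 6561)
d^4M/dt^4 = (-4802*e^(4*t) - 67914*e^(3*t) - 87318*e^(2*t) - 10206*e^(t))/(16807*e^(5*t) - 108045*e^(4*t) + 277830*e^(3*t) - 357210*e^(2*t) + 229635*e^(t) - 59049)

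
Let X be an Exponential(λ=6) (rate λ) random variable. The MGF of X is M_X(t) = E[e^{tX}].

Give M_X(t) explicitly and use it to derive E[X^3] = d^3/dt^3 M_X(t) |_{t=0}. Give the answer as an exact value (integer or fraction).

E[X^3] = M′′′(0) = 1/36

M_X(t) = 6/(6 - t)
M′(t) = 6/(t^2 - 12*t + 36)
M′′(t) = -12/(t^3 - 18*t^2 + 108*t - 216)
M′′′(t) = 36/(t^4 - 24*t^3 + 216*t^2 - 864*t + 1296)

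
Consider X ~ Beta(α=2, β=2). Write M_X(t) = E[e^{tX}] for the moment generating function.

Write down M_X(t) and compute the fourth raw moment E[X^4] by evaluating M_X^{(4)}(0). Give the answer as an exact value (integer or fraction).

E[X^4] = d^4M/dt^4 |_{t=0} = 1/7

M_X(t) = ₁F₁(2; 4; t)
dM/dt = ₁F₁(3; 5; t)/2
d^2M/dt^2 = 3*₁F₁(4; 6; t)/10
d^3M/dt^3 = ₁F₁(5; 7; t)/5
d^4M/dt^4 = ₁F₁(6; 8; t)/7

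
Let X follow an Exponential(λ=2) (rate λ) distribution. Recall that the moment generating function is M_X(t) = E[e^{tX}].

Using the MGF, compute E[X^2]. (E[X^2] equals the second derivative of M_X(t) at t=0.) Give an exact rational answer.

M_X(t) = 2/(2 - t)
dM/dt = 2/(t^2 - 4*t + 4)
d^2M/dt^2 = -4/(t^3 - 6*t^2 + 12*t - 8)

E[X^2] = d^2M/dt^2 |_{t=0} = 1/2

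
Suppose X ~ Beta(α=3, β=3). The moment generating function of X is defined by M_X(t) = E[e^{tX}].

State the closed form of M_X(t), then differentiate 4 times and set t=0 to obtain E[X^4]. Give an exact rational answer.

M_X(t) = ₁F₁(3; 6; t)
dM/dt = ₁F₁(4; 7; t)/2
d^2M/dt^2 = 2*₁F₁(5; 8; t)/7
d^3M/dt^3 = 5*₁F₁(6; 9; t)/28
d^4M/dt^4 = 5*₁F₁(7; 10; t)/42

E[X^4] = d^4M/dt^4 |_{t=0} = 5/42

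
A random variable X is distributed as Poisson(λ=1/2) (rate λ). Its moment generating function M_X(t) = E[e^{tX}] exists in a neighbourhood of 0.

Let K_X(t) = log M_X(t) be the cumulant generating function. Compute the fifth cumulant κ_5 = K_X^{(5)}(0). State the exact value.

M_X(t) = e^(e^(t)/2 - 1/2)
K_X(t) = log M_X(t) = e^(t)/2 - 1/2
dK/dt = e^(t)/2
d^2K/dt^2 = e^(t)/2
d^3K/dt^3 = e^(t)/2
d^4K/dt^4 = e^(t)/2
d^5K/dt^5 = e^(t)/2

κ_5 = d^5K/dt^5 |_{t=0} = 1/2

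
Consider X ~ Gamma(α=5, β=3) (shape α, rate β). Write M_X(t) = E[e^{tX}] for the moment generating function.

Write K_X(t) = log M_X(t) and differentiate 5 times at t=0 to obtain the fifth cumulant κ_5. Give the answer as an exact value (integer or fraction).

κ_5 = K′′′′′(0) = 40/81

M_X(t) = 243/(3 - t)^5
K_X(t) = log M_X(t) = -5*log(3 - t) + 5*log(3)
K′(t) = -5/(t - 3)
K′′(t) = 5/(t^2 - 6*t + 9)
K′′′(t) = -10/(t^3 - 9*t^2 + 27*t - 27)
K′′′′(t) = 30/(t^4 - 12*t^3 + 54*t^2 - 108*t + 81)
K′′′′′(t) = -120/(t^5 - 15*t^4 + 90*t^3 - 270*t^2 + 405*t - 243)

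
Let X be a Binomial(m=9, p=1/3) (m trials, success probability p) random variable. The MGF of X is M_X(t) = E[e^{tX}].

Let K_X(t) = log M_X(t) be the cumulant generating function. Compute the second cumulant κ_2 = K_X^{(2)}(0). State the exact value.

κ_2 = D^2[K](0) = 2

M_X(t) = (e^(t)/3 + 2/3)^9
K_X(t) = log M_X(t) = 9*log(e^(t)/3 + 2/3)
D^2[K](t) = 18*e^(t)/(e^(2*t) + 4*e^(t) + 4)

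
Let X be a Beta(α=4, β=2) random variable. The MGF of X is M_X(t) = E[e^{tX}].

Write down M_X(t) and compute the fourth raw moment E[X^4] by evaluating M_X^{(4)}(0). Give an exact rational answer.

E[X^4] = M′′′′(0) = 5/18

M_X(t) = ₁F₁(4; 6; t)
M′(t) = 2*₁F₁(5; 7; t)/3
M′′(t) = 10*₁F₁(6; 8; t)/21
M′′′(t) = 5*₁F₁(7; 9; t)/14
M′′′′(t) = 5*₁F₁(8; 10; t)/18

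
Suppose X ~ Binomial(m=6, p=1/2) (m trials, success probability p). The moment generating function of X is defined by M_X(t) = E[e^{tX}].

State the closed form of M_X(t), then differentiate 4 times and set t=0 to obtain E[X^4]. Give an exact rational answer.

E[X^4] = d^4M/dt^4 |_{t=0} = 168

M_X(t) = (e^(t)/2 + 1/2)^6
dM/dt = 3*e^(6*t)/32 + 15*e^(5*t)/32 + 15*e^(4*t)/16 + 15*e^(3*t)/16 + 15*e^(2*t)/32 + 3*e^(t)/32
d^2M/dt^2 = 9*e^(6*t)/16 + 75*e^(5*t)/32 + 15*e^(4*t)/4 + 45*e^(3*t)/16 + 15*e^(2*t)/16 + 3*e^(t)/32
d^3M/dt^3 = 27*e^(6*t)/8 + 375*e^(5*t)/32 + 15*e^(4*t) + 135*e^(3*t)/16 + 15*e^(2*t)/8 + 3*e^(t)/32
d^4M/dt^4 = 81*e^(6*t)/4 + 1875*e^(5*t)/32 + 60*e^(4*t) + 405*e^(3*t)/16 + 15*e^(2*t)/4 + 3*e^(t)/32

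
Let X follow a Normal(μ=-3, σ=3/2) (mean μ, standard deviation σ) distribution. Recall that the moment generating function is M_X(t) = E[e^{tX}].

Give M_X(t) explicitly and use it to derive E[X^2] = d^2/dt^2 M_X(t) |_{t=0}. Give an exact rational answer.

E[X^2] = M^(2)(0) = 45/4

M_X(t) = e^(9*t^2/8 - 3*t)
M^(2)(t) = (81*t^2*e^(9*t^2/8) - 216*t*e^(9*t^2/8) + 180*e^(9*t^2/8))*e^(-3*t)/16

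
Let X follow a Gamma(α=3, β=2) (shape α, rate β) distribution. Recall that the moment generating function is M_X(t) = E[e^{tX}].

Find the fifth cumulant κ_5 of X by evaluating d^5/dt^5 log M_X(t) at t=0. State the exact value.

κ_5 = K′′′′′(0) = 9/4

M_X(t) = 8/(2 - t)^3
K_X(t) = log M_X(t) = -3*log(2 - t) + 3*log(2)
K′(t) = -3/(t - 2)
K′′(t) = 3/(t^2 - 4*t + 4)
K′′′(t) = -6/(t^3 - 6*t^2 + 12*t - 8)
K′′′′(t) = 18/(t^4 - 8*t^3 + 24*t^2 - 32*t + 16)
K′′′′′(t) = -72/(t^5 - 10*t^4 + 40*t^3 - 80*t^2 + 80*t - 32)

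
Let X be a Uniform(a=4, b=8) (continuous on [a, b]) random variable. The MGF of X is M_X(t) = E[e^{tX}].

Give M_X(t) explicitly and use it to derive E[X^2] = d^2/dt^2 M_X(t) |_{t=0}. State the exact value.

M_X(t) = (e^(8*t) - e^(4*t))/(4*t)
M′(t) = (8*t*e^(8*t) - 4*t*e^(4*t) - e^(8*t) + e^(4*t))/(4*t^2)
M′′(t) = (32*t^2*e^(8*t) - 8*t^2*e^(4*t) - 8*t*e^(8*t) + 4*t*e^(4*t) + e^(8*t) - e^(4*t))/(2*t^3)

E[X^2] = M′′(0) = 112/3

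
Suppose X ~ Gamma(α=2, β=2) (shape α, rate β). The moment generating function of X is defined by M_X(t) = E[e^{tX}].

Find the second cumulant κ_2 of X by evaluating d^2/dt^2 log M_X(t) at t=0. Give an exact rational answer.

κ_2 = K^(2)(0) = 1/2

M_X(t) = 4/(2 - t)^2
K_X(t) = log M_X(t) = -2*log(2 - t) + 2*log(2)
K^(2)(t) = 2/(t^2 - 4*t + 4)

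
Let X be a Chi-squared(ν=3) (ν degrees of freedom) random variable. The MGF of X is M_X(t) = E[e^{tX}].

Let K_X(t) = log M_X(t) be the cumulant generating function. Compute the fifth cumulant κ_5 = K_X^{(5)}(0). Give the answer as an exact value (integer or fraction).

κ_5 = K′′′′′(0) = 1152

M_X(t) = (1 - 2*t)^(-3/2)
K_X(t) = log M_X(t) = -3*log(1 - 2*t)/2
K′(t) = -3/(2*t - 1)
K′′(t) = 6/(4*t^2 - 4*t + 1)
K′′′(t) = -24/(8*t^3 - 12*t^2 + 6*t - 1)
K′′′′(t) = 144/(16*t^4 - 32*t^3 + 24*t^2 - 8*t + 1)
K′′′′′(t) = -1152/(32*t^5 - 80*t^4 + 80*t^3 - 40*t^2 + 10*t - 1)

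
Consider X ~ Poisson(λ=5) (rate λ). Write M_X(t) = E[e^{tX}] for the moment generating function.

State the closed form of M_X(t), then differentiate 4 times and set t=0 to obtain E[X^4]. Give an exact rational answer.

E[X^4] = d^4M/dt^4 |_{t=0} = 1555

M_X(t) = e^(5*e^(t) - 5)
dM/dt = 5*e^(-5)*e^(t)*e^(5*e^(t))
d^2M/dt^2 = (25*e^(2*t)*e^(5*e^(t)) + 5*e^(t)*e^(5*e^(t)))*e^(-5)
d^3M/dt^3 = (125*e^(3*t)*e^(5*e^(t)) + 75*e^(2*t)*e^(5*e^(t)) + 5*e^(t)*e^(5*e^(t)))*e^(-5)
d^4M/dt^4 = (625*e^(4*t)*e^(5*e^(t)) + 750*e^(3*t)*e^(5*e^(t)) + 175*e^(2*t)*e^(5*e^(t)) + 5*e^(t)*e^(5*e^(t)))*e^(-5)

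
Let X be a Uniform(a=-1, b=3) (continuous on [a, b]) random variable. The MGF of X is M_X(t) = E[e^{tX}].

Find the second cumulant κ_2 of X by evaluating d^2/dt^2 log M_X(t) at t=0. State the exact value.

M_X(t) = (e^(3*t) - e^(-t))/(4*t)
K_X(t) = log M_X(t) = -log(t) + log(e^(3*t) - e^(-t)) - 2*log(2)
K′(t) = (3*t*e^(4*t) + t - e^(4*t) + 1)/(t*e^(4*t) - t)
K′′(t) = (-16*t^2*e^(4*t) + e^(8*t) - 2*e^(4*t) + 1)/(t^2*e^(8*t) - 2*t^2*e^(4*t) + t^2)

κ_2 = K′′(0) = 4/3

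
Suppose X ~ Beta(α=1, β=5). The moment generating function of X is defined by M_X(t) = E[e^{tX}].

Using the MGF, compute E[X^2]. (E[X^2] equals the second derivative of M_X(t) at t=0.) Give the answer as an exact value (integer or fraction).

E[X^2] = d^2M/dt^2 |_{t=0} = 1/21

M_X(t) = ₁F₁(1; 6; t)
dM/dt = ₁F₁(2; 7; t)/6
d^2M/dt^2 = ₁F₁(3; 8; t)/21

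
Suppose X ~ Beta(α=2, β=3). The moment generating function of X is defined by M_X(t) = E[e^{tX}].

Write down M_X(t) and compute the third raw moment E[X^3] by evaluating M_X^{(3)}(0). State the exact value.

M_X(t) = ₁F₁(2; 5; t)
M′(t) = 2*₁F₁(3; 6; t)/5
M′′(t) = ₁F₁(4; 7; t)/5
M′′′(t) = 4*₁F₁(5; 8; t)/35

E[X^3] = M′′′(0) = 4/35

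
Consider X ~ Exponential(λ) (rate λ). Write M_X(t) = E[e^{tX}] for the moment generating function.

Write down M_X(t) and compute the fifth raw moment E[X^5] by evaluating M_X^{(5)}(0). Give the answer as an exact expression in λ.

M_X(t) = λ/(λ - t)
dM/dt = λ/(λ^2 - 2*λ*t + t^2)
d^2M/dt^2 = -2*λ/(-λ^3 + 3*λ^2*t - 3*λ*t^2 + t^3)
d^3M/dt^3 = 6*λ/(λ^4 - 4*λ^3*t + 6*λ^2*t^2 - 4*λ*t^3 + t^4)
d^4M/dt^4 = -24*λ/(-λ^5 + 5*λ^4*t - 10*λ^3*t^2 + 10*λ^2*t^3 - 5*λ*t^4 + t^5)
d^5M/dt^5 = 120*λ/(λ^6 - 6*λ^5*t + 15*λ^4*t^2 - 20*λ^3*t^3 + 15*λ^2*t^4 - 6*λ*t^5 + t^6)

E[X^5] = d^5M/dt^5 |_{t=0} = 120/λ^5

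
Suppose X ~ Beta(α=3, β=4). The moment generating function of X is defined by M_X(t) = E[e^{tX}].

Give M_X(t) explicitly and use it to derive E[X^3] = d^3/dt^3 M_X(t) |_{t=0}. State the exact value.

E[X^3] = D^3[M](0) = 5/42

M_X(t) = ₁F₁(3; 7; t)
D^3[M](t) = 5*₁F₁(6; 10; t)/42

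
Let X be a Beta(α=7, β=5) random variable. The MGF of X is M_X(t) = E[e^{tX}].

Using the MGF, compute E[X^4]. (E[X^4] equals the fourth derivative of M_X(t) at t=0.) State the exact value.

M_X(t) = ₁F₁(7; 12; t)
M^(4)(t) = 2*₁F₁(11; 16; t)/13

E[X^4] = M^(4)(0) = 2/13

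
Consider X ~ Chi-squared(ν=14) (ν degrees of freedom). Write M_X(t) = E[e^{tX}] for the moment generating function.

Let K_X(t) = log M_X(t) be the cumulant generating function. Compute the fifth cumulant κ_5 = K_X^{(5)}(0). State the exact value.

κ_5 = K^(5)(0) = 5376

M_X(t) = (1 - 2*t)^(-7)
K_X(t) = log M_X(t) = -7*log(1 - 2*t)
K^(5)(t) = -5376/(32*t^5 - 80*t^4 + 80*t^3 - 40*t^2 + 10*t - 1)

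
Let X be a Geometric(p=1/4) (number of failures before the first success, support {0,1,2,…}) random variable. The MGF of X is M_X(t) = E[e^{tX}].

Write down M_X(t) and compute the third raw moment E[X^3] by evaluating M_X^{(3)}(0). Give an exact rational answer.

M_X(t) = 1/(4*(1 - 3*e^(t)/4))
dM/dt = 3*e^(t)/(9*e^(2*t) - 24*e^(t) + 16)
d^2M/dt^2 = (-9*e^(2*t) - 12*e^(t))/(27*e^(3*t) - 108*e^(2*t) + 144*e^(t) - 64)
d^3M/dt^3 = (27*e^(3*t) + 144*e^(2*t) + 48*e^(t))/(81*e^(4*t) - 432*e^(3*t) + 864*e^(2*t) - 768*e^(t) + 256)

E[X^3] = d^3M/dt^3 |_{t=0} = 219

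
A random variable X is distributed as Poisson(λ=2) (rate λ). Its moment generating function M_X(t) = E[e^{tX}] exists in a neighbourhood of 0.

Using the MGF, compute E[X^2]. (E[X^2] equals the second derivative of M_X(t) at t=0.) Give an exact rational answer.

M_X(t) = e^(2*e^(t) - 2)
D^2[M](t) = (4*e^(2*t)*e^(2*e^(t)) + 2*e^(t)*e^(2*e^(t)))*e^(-2)

E[X^2] = D^2[M](0) = 6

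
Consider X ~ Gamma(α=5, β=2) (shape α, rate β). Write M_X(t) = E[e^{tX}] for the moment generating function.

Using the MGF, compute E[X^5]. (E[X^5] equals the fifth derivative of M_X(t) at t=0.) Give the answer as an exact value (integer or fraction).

M_X(t) = 32/(2 - t)^5
M′(t) = 160/(t^6 - 12*t^5 + 60*t^4 - 160*t^3 + 240*t^2 - 192*t + 64)
M′′(t) = -960/(t^7 - 14*t^6 + 84*t^5 - 280*t^4 + 560*t^3 - 672*t^2 + 448*t - 128)
M′′′(t) = 6720/(t^8 - 16*t^7 + 112*t^6 - 448*t^5 + 1120*t^4 - 1792*t^3 + 1792*t^2 - 1024*t + 256)
M′′′′(t) = -53760/(t^9 - 18*t^8 + 144*t^7 - 672*t^6 + 2016*t^5 - 4032*t^4 + 5376*t^3 - 4608*t^2 + 2304*t - 512)
M′′′′′(t) = 483840/(t^10 - 20*t^9 + 180*t^8 - 960*t^7 + 3360*t^6 - 8064*t^5 + 13440*t^4 - 15360*t^3 + 11520*t^2 - 5120*t + 1024)

E[X^5] = M′′′′′(0) = 945/2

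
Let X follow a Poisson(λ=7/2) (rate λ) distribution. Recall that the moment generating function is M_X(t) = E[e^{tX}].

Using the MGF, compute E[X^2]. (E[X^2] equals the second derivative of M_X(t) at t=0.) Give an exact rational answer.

M_X(t) = e^(7*e^(t)/2 - 7/2)
M′(t) = 7*e^(-7/2)*e^(t)*e^(7*e^(t)/2)/2
M′′(t) = (49*e^(2*t)*e^(7*e^(t)/2) + 14*e^(t)*e^(7*e^(t)/2))*e^(-7/2)/4

E[X^2] = M′′(0) = 63/4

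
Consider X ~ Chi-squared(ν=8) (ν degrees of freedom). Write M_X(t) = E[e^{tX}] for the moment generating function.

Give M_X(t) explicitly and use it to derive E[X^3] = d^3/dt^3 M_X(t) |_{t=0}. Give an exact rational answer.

M_X(t) = (1 - 2*t)^(-4)
dM/dt = -8/(32*t^5 - 80*t^4 + 80*t^3 - 40*t^2 + 10*t - 1)
d^2M/dt^2 = 80/(64*t^6 - 192*t^5 + 240*t^4 - 160*t^3 + 60*t^2 - 12*t + 1)
d^3M/dt^3 = -960/(128*t^7 - 448*t^6 + 672*t^5 - 560*t^4 + 280*t^3 - 84*t^2 + 14*t - 1)

E[X^3] = d^3M/dt^3 |_{t=0} = 960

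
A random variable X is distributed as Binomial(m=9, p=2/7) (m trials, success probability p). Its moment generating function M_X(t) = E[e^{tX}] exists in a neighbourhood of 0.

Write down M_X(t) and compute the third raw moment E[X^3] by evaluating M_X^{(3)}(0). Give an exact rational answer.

M_X(t) = (2*e^(t)/7 + 5/7)^9

E[X^3] = D^3[M](0) = 1566/49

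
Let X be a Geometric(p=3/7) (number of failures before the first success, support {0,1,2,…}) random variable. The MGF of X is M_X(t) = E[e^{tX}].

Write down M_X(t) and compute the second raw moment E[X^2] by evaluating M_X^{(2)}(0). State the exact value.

E[X^2] = M^(2)(0) = 44/9

M_X(t) = 3/(7*(1 - 4*e^(t)/7))
M^(2)(t) = (-48*e^(2*t) - 84*e^(t))/(64*e^(3*t) - 336*e^(2*t) + 588*e^(t) - 343)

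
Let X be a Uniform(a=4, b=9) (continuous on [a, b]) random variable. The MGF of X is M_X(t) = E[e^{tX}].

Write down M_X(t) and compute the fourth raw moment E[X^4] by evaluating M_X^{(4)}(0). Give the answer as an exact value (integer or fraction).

M_X(t) = (e^(9*t) - e^(4*t))/(5*t)
M′(t) = (9*t*e^(9*t) - 4*t*e^(4*t) - e^(9*t) + e^(4*t))/(5*t^2)
M′′(t) = (81*t^2*e^(9*t) - 16*t^2*e^(4*t) - 18*t*e^(9*t) + 8*t*e^(4*t) + 2*e^(9*t) - 2*e^(4*t))/(5*t^3)
M′′′(t) = (729*t^3*e^(9*t) - 64*t^3*e^(4*t) - 243*t^2*e^(9*t) + 48*t^2*e^(4*t) + 54*t*e^(9*t) - 24*t*e^(4*t) - 6*e^(9*t) + 6*e^(4*t))/(5*t^4)

E[X^4] = M′′′′(0) = 2321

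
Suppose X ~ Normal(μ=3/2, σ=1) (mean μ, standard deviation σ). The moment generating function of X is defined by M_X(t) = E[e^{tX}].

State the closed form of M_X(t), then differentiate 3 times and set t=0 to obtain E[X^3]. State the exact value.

E[X^3] = M^(3)(0) = 63/8

M_X(t) = e^(t^2/2 + 3*t/2)
M^(3)(t) = t^3*e^(3*t/2)*e^(t^2/2) + 9*t^2*e^(3*t/2)*e^(t^2/2)/2 + 39*t*e^(3*t/2)*e^(t^2/2)/4 + 63*e^(3*t/2)*e^(t^2/2)/8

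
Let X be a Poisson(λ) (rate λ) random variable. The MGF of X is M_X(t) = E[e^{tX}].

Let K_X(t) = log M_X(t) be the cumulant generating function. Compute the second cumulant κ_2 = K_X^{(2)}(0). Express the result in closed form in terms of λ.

M_X(t) = e^(λ*(e^(t) - 1))
K_X(t) = log M_X(t) = λ*(e^(t) - 1)
K′(t) = λ*e^(t)
K′′(t) = λ*e^(t)

κ_2 = K′′(0) = λ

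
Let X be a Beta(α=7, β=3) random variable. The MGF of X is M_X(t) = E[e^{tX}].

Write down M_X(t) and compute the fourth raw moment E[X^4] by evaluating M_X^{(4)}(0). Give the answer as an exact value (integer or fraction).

M_X(t) = ₁F₁(7; 10; t)
dM/dt = 7*₁F₁(8; 11; t)/10
d^2M/dt^2 = 28*₁F₁(9; 12; t)/55
d^3M/dt^3 = 21*₁F₁(10; 13; t)/55
d^4M/dt^4 = 42*₁F₁(11; 14; t)/143

E[X^4] = d^4M/dt^4 |_{t=0} = 42/143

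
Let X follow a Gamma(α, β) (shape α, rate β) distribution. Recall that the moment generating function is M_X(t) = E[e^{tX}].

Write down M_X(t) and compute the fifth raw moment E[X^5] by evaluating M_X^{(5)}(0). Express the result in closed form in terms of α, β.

M_X(t) = (β/(β - t))^α
dM/dt = -α*β^α*(1/(β - t))^α/(-β + t)
d^2M/dt^2 = (α^2*β^α*(1/(β - t))^α + α*β^α*(1/(β - t))^α)/(β^2 - 2*β*t + t^2)
d^3M/dt^3 = (-α^3*β^α*(1/(β - t))^α - 3*α^2*β^α*(1/(β - t))^α - 2*α*β^α*(1/(β - t))^α)/(-β^3 + 3*β^2*t - 3*β*t^2 + t^3)
d^4M/dt^4 = (α^4*β^α*(1/(β - t))^α + 6*α^3*β^α*(1/(β - t))^α + 11*α^2*β^α*(1/(β - t))^α + 6*α*β^α*(1/(β - t))^α)/(β^4 - 4*β^3*t + 6*β^2*t^2 - 4*β*t^3 + t^4)

E[X^5] = d^5M/dt^5 |_{t=0} = α*(α^4 + 10*α^3 + 35*α^2 + 50*α + 24)/β^5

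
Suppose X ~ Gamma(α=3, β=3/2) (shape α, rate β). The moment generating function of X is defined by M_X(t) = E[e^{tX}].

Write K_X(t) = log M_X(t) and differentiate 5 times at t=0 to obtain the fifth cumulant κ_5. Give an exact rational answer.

κ_5 = d^5K/dt^5 |_{t=0} = 256/27

M_X(t) = 27/(8*(3/2 - t)^3)
K_X(t) = log M_X(t) = -3*log(3/2 - t) - 3*log(2) + 3*log(3)
dK/dt = -6/(2*t - 3)
d^2K/dt^2 = 12/(4*t^2 - 12*t + 9)
d^3K/dt^3 = -48/(8*t^3 - 36*t^2 + 54*t - 27)
d^4K/dt^4 = 288/(16*t^4 - 96*t^3 + 216*t^2 - 216*t + 81)
d^5K/dt^5 = -2304/(32*t^5 - 240*t^4 + 720*t^3 - 1080*t^2 + 810*t - 243)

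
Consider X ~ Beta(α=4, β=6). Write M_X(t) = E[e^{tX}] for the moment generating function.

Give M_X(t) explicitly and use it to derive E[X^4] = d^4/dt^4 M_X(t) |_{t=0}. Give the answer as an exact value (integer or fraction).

E[X^4] = d^4M/dt^4 |_{t=0} = 7/143

M_X(t) = ₁F₁(4; 10; t)
dM/dt = 2*₁F₁(5; 11; t)/5
d^2M/dt^2 = 2*₁F₁(6; 12; t)/11
d^3M/dt^3 = ₁F₁(7; 13; t)/11
d^4M/dt^4 = 7*₁F₁(8; 14; t)/143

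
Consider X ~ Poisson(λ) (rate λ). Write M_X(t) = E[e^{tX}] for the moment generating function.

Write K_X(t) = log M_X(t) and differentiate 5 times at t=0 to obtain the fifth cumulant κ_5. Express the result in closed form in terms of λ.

κ_5 = K′′′′′(0) = λ

M_X(t) = e^(λ*(e^(t) - 1))
K_X(t) = log M_X(t) = λ*(e^(t) - 1)
K′(t) = λ*e^(t)
K′′(t) = λ*e^(t)
K′′′(t) = λ*e^(t)
K′′′′(t) = λ*e^(t)
K′′′′′(t) = λ*e^(t)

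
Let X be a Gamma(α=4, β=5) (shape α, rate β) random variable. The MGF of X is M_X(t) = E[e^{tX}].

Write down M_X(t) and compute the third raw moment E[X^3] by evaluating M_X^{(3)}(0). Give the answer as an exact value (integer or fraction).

E[X^3] = D^3[M](0) = 24/25

M_X(t) = 625/(5 - t)^4
D^3[M](t) = -75000/(t^7 - 35*t^6 + 525*t^5 - 4375*t^4 + 21875*t^3 - 65625*t^2 + 109375*t - 78125)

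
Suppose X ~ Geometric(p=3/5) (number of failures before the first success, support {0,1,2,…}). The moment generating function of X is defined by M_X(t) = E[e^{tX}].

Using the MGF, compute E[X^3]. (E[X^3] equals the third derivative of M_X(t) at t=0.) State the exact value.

M_X(t) = 3/(5*(1 - 2*e^(t)/5))
D^3[M](t) = (24*e^(3*t) + 240*e^(2*t) + 150*e^(t))/(16*e^(4*t) - 160*e^(3*t) + 600*e^(2*t) - 1000*e^(t) + 625)

E[X^3] = D^3[M](0) = 46/9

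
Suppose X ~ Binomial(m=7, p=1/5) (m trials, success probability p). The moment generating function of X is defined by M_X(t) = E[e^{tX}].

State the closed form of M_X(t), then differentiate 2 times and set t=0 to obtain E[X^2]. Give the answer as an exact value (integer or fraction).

M_X(t) = (e^(t)/5 + 4/5)^7
M′(t) = 7*e^(7*t)/78125 + 168*e^(6*t)/78125 + 336*e^(5*t)/15625 + 1792*e^(4*t)/15625 + 5376*e^(3*t)/15625 + 43008*e^(2*t)/78125 + 28672*e^(t)/78125
M′′(t) = 49*e^(7*t)/78125 + 1008*e^(6*t)/78125 + 336*e^(5*t)/3125 + 7168*e^(4*t)/15625 + 16128*e^(3*t)/15625 + 86016*e^(2*t)/78125 + 28672*e^(t)/78125

E[X^2] = M′′(0) = 77/25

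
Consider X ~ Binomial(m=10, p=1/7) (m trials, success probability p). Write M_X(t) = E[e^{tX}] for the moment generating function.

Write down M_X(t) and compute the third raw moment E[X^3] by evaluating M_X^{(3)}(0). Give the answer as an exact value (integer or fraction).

E[X^3] = d^3M/dt^3 |_{t=0} = 3100/343

M_X(t) = (e^(t)/7 + 6/7)^10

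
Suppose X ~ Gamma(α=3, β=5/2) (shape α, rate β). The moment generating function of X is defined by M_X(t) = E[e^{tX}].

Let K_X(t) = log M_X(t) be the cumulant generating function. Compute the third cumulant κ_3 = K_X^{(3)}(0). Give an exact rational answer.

M_X(t) = 125/(8*(5/2 - t)^3)
K_X(t) = log M_X(t) = -3*log(5/2 - t) - 3*log(2) + 3*log(5)
D^3[K](t) = -48/(8*t^3 - 60*t^2 + 150*t - 125)

κ_3 = D^3[K](0) = 48/125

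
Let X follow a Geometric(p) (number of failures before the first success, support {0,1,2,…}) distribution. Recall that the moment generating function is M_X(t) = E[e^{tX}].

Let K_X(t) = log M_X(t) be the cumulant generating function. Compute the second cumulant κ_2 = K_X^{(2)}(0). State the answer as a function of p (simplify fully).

M_X(t) = p/(-(1 - p)*e^(t) + 1)
K_X(t) = log M_X(t) = log(p) - log(-(1 - p)*e^(t) + 1)
dK/dt = (-p*e^(t) + e^(t))/(p*e^(t) - e^(t) + 1)
d^2K/dt^2 = (-p*e^(t) + e^(t))/(p^2*e^(2*t) - 2*p*e^(2*t) + 2*p*e^(t) + e^(2*t) - 2*e^(t) + 1)

κ_2 = d^2K/dt^2 |_{t=0} = (1 - p)/p^2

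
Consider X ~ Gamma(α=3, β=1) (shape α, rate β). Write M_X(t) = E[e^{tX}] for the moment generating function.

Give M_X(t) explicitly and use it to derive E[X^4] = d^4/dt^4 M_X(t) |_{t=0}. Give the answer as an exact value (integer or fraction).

E[X^4] = M′′′′(0) = 360

M_X(t) = (1 - t)^(-3)
M′(t) = 3/(t^4 - 4*t^3 + 6*t^2 - 4*t + 1)
M′′(t) = -12/(t^5 - 5*t^4 + 10*t^3 - 10*t^2 + 5*t - 1)
M′′′(t) = 60/(t^6 - 6*t^5 + 15*t^4 - 20*t^3 + 15*t^2 - 6*t + 1)
M′′′′(t) = -360/(t^7 - 7*t^6 + 21*t^5 - 35*t^4 + 35*t^3 - 21*t^2 + 7*t - 1)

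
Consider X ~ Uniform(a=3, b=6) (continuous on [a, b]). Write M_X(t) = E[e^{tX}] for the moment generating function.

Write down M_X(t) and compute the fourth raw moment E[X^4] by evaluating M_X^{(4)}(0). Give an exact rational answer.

E[X^4] = D^4[M](0) = 2511/5

M_X(t) = (e^(6*t) - e^(3*t))/(3*t)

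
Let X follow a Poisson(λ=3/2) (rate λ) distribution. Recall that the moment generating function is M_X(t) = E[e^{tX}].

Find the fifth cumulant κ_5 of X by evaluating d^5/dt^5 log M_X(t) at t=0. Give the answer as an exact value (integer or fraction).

M_X(t) = e^(3*e^(t)/2 - 3/2)
K_X(t) = log M_X(t) = 3*e^(t)/2 - 3/2
D^5[K](t) = 3*e^(t)/2

κ_5 = D^5[K](0) = 3/2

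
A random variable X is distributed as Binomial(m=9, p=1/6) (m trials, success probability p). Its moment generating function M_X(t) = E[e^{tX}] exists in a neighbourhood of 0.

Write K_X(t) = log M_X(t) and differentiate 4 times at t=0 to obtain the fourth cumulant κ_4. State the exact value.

M_X(t) = (e^(t)/6 + 5/6)^9
K_X(t) = log M_X(t) = 9*log(e^(t)/6 + 5/6)
K^(4)(t) = (45*e^(3*t) - 900*e^(2*t) + 1125*e^(t))/(e^(4*t) + 20*e^(3*t) + 150*e^(2*t) + 500*e^(t) + 625)

κ_4 = K^(4)(0) = 5/24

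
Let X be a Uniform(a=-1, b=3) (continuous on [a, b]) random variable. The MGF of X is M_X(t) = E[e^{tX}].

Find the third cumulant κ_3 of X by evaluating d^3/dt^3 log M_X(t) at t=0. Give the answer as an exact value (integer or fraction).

M_X(t) = (e^(3*t) - e^(-t))/(4*t)
K_X(t) = log M_X(t) = -log(t) + log(e^(3*t) - e^(-t)) - 2*log(2)
K′(t) = (3*t*e^(4*t) + t - e^(4*t) + 1)/(t*e^(4*t) - t)
K′′(t) = (-16*t^2*e^(4*t) + e^(8*t) - 2*e^(4*t) + 1)/(t^2*e^(8*t) - 2*t^2*e^(4*t) + t^2)
K′′′(t) = (64*t^3*e^(8*t) + 64*t^3*e^(4*t) - 2*e^(12*t) + 6*e^(8*t) - 6*e^(4*t) + 2)/(t^3*e^(12*t) - 3*t^3*e^(8*t) + 3*t^3*e^(4*t) - t^3)

κ_3 = K′′′(0) = 0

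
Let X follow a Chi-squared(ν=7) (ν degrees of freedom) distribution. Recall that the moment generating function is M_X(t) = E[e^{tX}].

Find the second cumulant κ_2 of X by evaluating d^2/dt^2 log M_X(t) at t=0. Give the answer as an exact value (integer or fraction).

κ_2 = d^2K/dt^2 |_{t=0} = 14

M_X(t) = (1 - 2*t)^(-7/2)
K_X(t) = log M_X(t) = -7*log(1 - 2*t)/2
dK/dt = -7/(2*t - 1)
d^2K/dt^2 = 14/(4*t^2 - 4*t + 1)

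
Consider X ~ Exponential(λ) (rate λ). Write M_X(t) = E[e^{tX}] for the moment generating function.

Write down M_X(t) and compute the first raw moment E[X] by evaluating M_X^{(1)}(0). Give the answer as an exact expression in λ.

E[X] = M^(1)(0) = 1/λ

M_X(t) = λ/(λ - t)
M^(1)(t) = λ/(λ^2 - 2*λ*t + t^2)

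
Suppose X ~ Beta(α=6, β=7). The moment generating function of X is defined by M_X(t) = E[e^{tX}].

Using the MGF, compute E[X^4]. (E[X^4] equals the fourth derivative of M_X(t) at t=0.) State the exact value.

M_X(t) = ₁F₁(6; 13; t)
M′(t) = 6*₁F₁(7; 14; t)/13
M′′(t) = 3*₁F₁(8; 15; t)/13
M′′′(t) = 8*₁F₁(9; 16; t)/65
M′′′′(t) = 9*₁F₁(10; 17; t)/130

E[X^4] = M′′′′(0) = 9/130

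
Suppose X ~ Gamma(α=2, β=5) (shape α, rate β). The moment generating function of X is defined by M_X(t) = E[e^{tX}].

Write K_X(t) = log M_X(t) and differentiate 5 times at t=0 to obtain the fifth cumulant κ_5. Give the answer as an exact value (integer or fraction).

M_X(t) = 25/(5 - t)^2
K_X(t) = log M_X(t) = -2*log(5 - t) + 2*log(5)
K′(t) = -2/(t - 5)
K′′(t) = 2/(t^2 - 10*t + 25)
K′′′(t) = -4/(t^3 - 15*t^2 + 75*t - 125)
K′′′′(t) = 12/(t^4 - 20*t^3 + 150*t^2 - 500*t + 625)
K′′′′′(t) = -48/(t^5 - 25*t^4 + 250*t^3 - 1250*t^2 + 3125*t - 3125)

κ_5 = K′′′′′(0) = 48/3125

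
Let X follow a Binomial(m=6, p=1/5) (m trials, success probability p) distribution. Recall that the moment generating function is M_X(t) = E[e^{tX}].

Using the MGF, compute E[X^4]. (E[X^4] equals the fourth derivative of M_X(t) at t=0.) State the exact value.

E[X^4] = d^4M/dt^4 |_{t=0} = 1992/125

M_X(t) = (e^(t)/5 + 4/5)^6
dM/dt = 6*e^(6*t)/15625 + 24*e^(5*t)/3125 + 192*e^(4*t)/3125 + 768*e^(3*t)/3125 + 1536*e^(2*t)/3125 + 6144*e^(t)/15625
d^2M/dt^2 = 36*e^(6*t)/15625 + 24*e^(5*t)/625 + 768*e^(4*t)/3125 + 2304*e^(3*t)/3125 + 3072*e^(2*t)/3125 + 6144*e^(t)/15625
d^3M/dt^3 = 216*e^(6*t)/15625 + 24*e^(5*t)/125 + 3072*e^(4*t)/3125 + 6912*e^(3*t)/3125 + 6144*e^(2*t)/3125 + 6144*e^(t)/15625
d^4M/dt^4 = 1296*e^(6*t)/15625 + 24*e^(5*t)/25 + 12288*e^(4*t)/3125 + 20736*e^(3*t)/3125 + 12288*e^(2*t)/3125 + 6144*e^(t)/15625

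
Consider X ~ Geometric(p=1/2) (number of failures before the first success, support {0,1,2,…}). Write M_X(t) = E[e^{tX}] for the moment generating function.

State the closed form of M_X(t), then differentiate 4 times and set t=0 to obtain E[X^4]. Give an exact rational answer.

M_X(t) = 1/(2*(1 - e^(t)/2))
D^4[M](t) = (-e^(4*t) - 22*e^(3*t) - 44*e^(2*t) - 8*e^(t))/(e^(5*t) - 10*e^(4*t) + 40*e^(3*t) - 80*e^(2*t) + 80*e^(t) - 32)

E[X^4] = D^4[M](0) = 75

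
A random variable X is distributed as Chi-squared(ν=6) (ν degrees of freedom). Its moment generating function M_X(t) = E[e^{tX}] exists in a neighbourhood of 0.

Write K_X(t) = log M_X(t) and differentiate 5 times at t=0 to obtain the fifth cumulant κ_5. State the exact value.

κ_5 = D^5[K](0) = 2304

M_X(t) = (1 - 2*t)^(-3)
K_X(t) = log M_X(t) = -3*log(1 - 2*t)
D^5[K](t) = -2304/(32*t^5 - 80*t^4 + 80*t^3 - 40*t^2 + 10*t - 1)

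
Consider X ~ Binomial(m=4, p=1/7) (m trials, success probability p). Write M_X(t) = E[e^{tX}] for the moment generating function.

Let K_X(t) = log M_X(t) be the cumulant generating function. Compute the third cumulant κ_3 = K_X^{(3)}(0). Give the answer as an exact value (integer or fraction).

κ_3 = d^3K/dt^3 |_{t=0} = 120/343

M_X(t) = (e^(t)/7 + 6/7)^4
K_X(t) = log M_X(t) = 4*log(e^(t)/7 + 6/7)
dK/dt = 4*e^(t)/(e^(t) + 6)
d^2K/dt^2 = 24*e^(t)/(e^(2*t) + 12*e^(t) + 36)
d^3K/dt^3 = (-24*e^(2*t) + 144*e^(t))/(e^(3*t) + 18*e^(2*t) + 108*e^(t) + 216)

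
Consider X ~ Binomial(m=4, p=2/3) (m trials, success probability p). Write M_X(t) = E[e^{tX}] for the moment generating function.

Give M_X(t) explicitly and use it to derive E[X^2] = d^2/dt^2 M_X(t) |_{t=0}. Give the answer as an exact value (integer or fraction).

E[X^2] = d^2M/dt^2 |_{t=0} = 8

M_X(t) = (2*e^(t)/3 + 1/3)^4
dM/dt = 64*e^(4*t)/81 + 32*e^(3*t)/27 + 16*e^(2*t)/27 + 8*e^(t)/81
d^2M/dt^2 = 256*e^(4*t)/81 + 32*e^(3*t)/9 + 32*e^(2*t)/27 + 8*e^(t)/81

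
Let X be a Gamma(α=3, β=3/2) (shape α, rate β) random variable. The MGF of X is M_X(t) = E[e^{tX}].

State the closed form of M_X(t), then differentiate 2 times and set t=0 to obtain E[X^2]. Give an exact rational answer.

M_X(t) = 27/(8*(3/2 - t)^3)
D^2[M](t) = -1296/(32*t^5 - 240*t^4 + 720*t^3 - 1080*t^2 + 810*t - 243)

E[X^2] = D^2[M](0) = 16/3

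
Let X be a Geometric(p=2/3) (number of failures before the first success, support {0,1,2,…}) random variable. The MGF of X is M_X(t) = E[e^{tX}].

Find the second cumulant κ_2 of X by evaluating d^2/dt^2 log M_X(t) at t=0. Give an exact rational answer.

M_X(t) = 2/(3*(1 - e^(t)/3))
K_X(t) = log M_X(t) = -log(1 - e^(t)/3) - log(3) + log(2)
D^2[K](t) = 3*e^(t)/(e^(2*t) - 6*e^(t) + 9)

κ_2 = D^2[K](0) = 3/4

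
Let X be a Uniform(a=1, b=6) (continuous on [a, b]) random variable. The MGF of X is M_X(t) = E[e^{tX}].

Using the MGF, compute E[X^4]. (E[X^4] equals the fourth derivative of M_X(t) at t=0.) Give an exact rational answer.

E[X^4] = M^(4)(0) = 311

M_X(t) = (e^(6*t) - e^(t))/(5*t)
M^(4)(t) = (1296*t^4*e^(6*t) - t^4*e^(t) - 864*t^3*e^(6*t) + 4*t^3*e^(t) + 432*t^2*e^(6*t) - 12*t^2*e^(t) - 144*t*e^(6*t) + 24*t*e^(t) + 24*e^(6*t) - 24*e^(t))/(5*t^5)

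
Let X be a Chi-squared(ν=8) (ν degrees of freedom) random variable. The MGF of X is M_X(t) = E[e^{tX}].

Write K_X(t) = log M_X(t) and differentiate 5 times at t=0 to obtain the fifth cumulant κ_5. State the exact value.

M_X(t) = (1 - 2*t)^(-4)
K_X(t) = log M_X(t) = -4*log(1 - 2*t)
K^(5)(t) = -3072/(32*t^5 - 80*t^4 + 80*t^3 - 40*t^2 + 10*t - 1)

κ_5 = K^(5)(0) = 3072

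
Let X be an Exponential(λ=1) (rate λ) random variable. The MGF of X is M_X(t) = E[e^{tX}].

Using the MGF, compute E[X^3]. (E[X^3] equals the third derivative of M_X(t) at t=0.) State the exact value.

M_X(t) = 1/(1 - t)
M′(t) = 1/(t^2 - 2*t + 1)
M′′(t) = -2/(t^3 - 3*t^2 + 3*t - 1)
M′′′(t) = 6/(t^4 - 4*t^3 + 6*t^2 - 4*t + 1)

E[X^3] = M′′′(0) = 6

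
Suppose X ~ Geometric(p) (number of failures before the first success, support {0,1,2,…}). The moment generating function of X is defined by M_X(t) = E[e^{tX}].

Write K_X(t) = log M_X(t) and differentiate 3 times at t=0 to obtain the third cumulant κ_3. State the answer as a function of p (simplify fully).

M_X(t) = p/(-(1 - p)*e^(t) + 1)
K_X(t) = log M_X(t) = log(p) - log(-(1 - p)*e^(t) + 1)

κ_3 = K^(3)(0) = (p^2 - 3*p + 2)/p^3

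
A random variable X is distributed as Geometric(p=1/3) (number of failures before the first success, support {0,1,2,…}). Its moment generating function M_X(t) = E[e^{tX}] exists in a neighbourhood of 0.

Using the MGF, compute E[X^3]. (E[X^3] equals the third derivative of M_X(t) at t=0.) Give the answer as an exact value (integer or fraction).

E[X^3] = M^(3)(0) = 74

M_X(t) = 1/(3*(1 - 2*e^(t)/3))
M^(3)(t) = (8*e^(3*t) + 48*e^(2*t) + 18*e^(t))/(16*e^(4*t) - 96*e^(3*t) + 216*e^(2*t) - 216*e^(t) + 81)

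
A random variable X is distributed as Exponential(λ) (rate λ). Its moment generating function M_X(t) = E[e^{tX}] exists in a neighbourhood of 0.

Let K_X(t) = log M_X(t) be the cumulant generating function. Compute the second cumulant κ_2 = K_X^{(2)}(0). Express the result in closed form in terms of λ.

κ_2 = K^(2)(0) = λ^(-2)

M_X(t) = λ/(λ - t)
K_X(t) = log M_X(t) = log(λ) - log(λ - t)
K^(2)(t) = 1/(λ^2 - 2*λ*t + t^2)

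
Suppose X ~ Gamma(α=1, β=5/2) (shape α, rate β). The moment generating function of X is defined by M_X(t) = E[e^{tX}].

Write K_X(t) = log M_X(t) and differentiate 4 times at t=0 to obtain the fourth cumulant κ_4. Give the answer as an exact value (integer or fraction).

κ_4 = K^(4)(0) = 96/625

M_X(t) = 5/(2*(5/2 - t))
K_X(t) = log M_X(t) = -log(5/2 - t) - log(2) + log(5)
K^(4)(t) = 96/(16*t^4 - 160*t^3 + 600*t^2 - 1000*t + 625)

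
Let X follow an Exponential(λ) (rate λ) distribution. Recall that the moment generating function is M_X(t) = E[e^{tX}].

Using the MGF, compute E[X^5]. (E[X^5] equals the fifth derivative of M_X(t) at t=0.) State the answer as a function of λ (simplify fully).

M_X(t) = λ/(λ - t)
D^5[M](t) = 120*λ/(λ^6 - 6*λ^5*t + 15*λ^4*t^2 - 20*λ^3*t^3 + 15*λ^2*t^4 - 6*λ*t^5 + t^6)

E[X^5] = D^5[M](0) = 120/λ^5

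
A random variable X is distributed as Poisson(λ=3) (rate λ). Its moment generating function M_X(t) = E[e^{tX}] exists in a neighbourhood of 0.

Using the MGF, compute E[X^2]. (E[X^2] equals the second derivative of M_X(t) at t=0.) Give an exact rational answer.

E[X^2] = d^2M/dt^2 |_{t=0} = 12

M_X(t) = e^(3*e^(t) - 3)
dM/dt = 3*e^(-3)*e^(t)*e^(3*e^(t))
d^2M/dt^2 = (9*e^(2*t)*e^(3*e^(t)) + 3*e^(t)*e^(3*e^(t)))*e^(-3)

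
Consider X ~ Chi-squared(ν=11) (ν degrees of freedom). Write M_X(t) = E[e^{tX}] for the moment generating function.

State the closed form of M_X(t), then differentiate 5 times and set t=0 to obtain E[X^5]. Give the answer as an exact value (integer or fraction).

M_X(t) = (1 - 2*t)^(-11/2)
dM/dt = 11/(64*t^6*√(1 - 2*t) - 192*t^5*√(1 - 2*t) + 240*t^4*√(1 - 2*t) - 160*t^3*√(1 - 2*t) + 60*t^2*√(1 - 2*t) - 12*t*√(1 - 2*t) + √(1 - 2*t))
d^2M/dt^2 = -143/(128*t^7*√(1 - 2*t) - 448*t^6*√(1 - 2*t) + 672*t^5*√(1 - 2*t) - 560*t^4*√(1 - 2*t) + 280*t^3*√(1 - 2*t) - 84*t^2*√(1 - 2*t) + 14*t*√(1 - 2*t) - √(1 - 2*t))

E[X^5] = d^5M/dt^5 |_{t=0} = 692835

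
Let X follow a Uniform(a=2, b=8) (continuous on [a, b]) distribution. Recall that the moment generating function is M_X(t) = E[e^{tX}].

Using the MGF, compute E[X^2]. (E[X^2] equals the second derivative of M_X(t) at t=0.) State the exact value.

E[X^2] = M^(2)(0) = 28

M_X(t) = (e^(8*t) - e^(2*t))/(6*t)
M^(2)(t) = (32*t^2*e^(8*t) - 2*t^2*e^(2*t) - 8*t*e^(8*t) + 2*t*e^(2*t) + e^(8*t) - e^(2*t))/(3*t^3)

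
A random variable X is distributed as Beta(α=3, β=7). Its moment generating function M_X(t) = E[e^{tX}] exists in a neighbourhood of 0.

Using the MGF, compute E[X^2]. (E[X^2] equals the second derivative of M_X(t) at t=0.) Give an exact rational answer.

E[X^2] = M^(2)(0) = 6/55

M_X(t) = ₁F₁(3; 10; t)
M^(2)(t) = 6*₁F₁(5; 12; t)/55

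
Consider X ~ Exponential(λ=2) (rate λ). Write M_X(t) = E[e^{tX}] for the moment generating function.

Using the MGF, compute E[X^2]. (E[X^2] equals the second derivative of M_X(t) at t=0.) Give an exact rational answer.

E[X^2] = D^2[M](0) = 1/2

M_X(t) = 2/(2 - t)
D^2[M](t) = -4/(t^3 - 6*t^2 + 12*t - 8)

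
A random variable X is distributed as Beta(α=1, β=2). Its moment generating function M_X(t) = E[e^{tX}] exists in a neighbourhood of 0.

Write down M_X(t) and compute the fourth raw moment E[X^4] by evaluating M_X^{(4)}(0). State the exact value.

M_X(t) = ₁F₁(1; 3; t)
dM/dt = ₁F₁(2; 4; t)/3
d^2M/dt^2 = ₁F₁(3; 5; t)/6
d^3M/dt^3 = ₁F₁(4; 6; t)/10
d^4M/dt^4 = ₁F₁(5; 7; t)/15

E[X^4] = d^4M/dt^4 |_{t=0} = 1/15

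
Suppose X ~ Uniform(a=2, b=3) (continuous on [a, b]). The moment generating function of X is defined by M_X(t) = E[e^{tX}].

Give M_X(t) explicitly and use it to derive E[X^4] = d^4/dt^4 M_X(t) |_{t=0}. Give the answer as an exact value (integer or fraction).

E[X^4] = M^(4)(0) = 211/5

M_X(t) = (e^(3*t) - e^(2*t))/t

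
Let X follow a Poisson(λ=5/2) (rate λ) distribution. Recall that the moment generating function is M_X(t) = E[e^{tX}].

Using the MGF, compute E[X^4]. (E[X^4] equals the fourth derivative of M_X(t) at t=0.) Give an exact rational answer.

M_X(t) = e^(5*e^(t)/2 - 5/2)
dM/dt = 5*e^(-5/2)*e^(t)*e^(5*e^(t)/2)/2
d^2M/dt^2 = (25*e^(2*t)*e^(5*e^(t)/2) + 10*e^(t)*e^(5*e^(t)/2))*e^(-5/2)/4
d^3M/dt^3 = (125*e^(3*t)*e^(5*e^(t)/2) + 150*e^(2*t)*e^(5*e^(t)/2) + 20*e^(t)*e^(5*e^(t)/2))*e^(-5/2)/8
d^4M/dt^4 = (625*e^(4*t)*e^(5*e^(t)/2) + 1500*e^(3*t)*e^(5*e^(t)/2) + 700*e^(2*t)*e^(5*e^(t)/2) + 40*e^(t)*e^(5*e^(t)/2))*e^(-5/2)/16

E[X^4] = d^4M/dt^4 |_{t=0} = 2865/16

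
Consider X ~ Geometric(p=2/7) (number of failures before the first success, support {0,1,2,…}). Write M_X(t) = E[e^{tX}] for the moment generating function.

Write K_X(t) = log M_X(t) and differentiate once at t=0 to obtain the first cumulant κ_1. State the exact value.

κ_1 = K^(1)(0) = 5/2

M_X(t) = 2/(7*(1 - 5*e^(t)/7))
K_X(t) = log M_X(t) = -log(1 - 5*e^(t)/7) - log(7) + log(2)
K^(1)(t) = -5*e^(t)/(5*e^(t) - 7)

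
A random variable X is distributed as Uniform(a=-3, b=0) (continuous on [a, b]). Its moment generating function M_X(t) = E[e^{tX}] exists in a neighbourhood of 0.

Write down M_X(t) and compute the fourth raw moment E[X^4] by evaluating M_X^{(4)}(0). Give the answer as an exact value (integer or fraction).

E[X^4] = M^(4)(0) = 81/5

M_X(t) = (1 - e^(-3*t))/(3*t)
M^(4)(t) = (-27*t^4 - 36*t^3 - 36*t^2 - 24*t + 8*e^(3*t) - 8)*e^(-3*t)/t^5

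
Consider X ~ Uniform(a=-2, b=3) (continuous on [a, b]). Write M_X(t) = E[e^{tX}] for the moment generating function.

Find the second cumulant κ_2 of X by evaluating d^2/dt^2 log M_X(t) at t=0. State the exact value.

κ_2 = K′′(0) = 25/12

M_X(t) = (e^(3*t) - e^(-2*t))/(5*t)
K_X(t) = log M_X(t) = -log(t) + log(e^(3*t) - e^(-2*t)) - log(5)
K′(t) = (3*t*e^(5*t) + 2*t - e^(5*t) + 1)/(t*e^(5*t) - t)
K′′(t) = (-25*t^2*e^(5*t) + e^(10*t) - 2*e^(5*t) + 1)/(t^2*e^(10*t) - 2*t^2*e^(5*t) + t^2)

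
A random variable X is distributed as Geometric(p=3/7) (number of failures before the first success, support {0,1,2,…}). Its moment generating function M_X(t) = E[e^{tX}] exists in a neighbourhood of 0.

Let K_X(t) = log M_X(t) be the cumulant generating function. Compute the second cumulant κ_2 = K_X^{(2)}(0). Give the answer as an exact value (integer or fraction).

M_X(t) = 3/(7*(1 - 4*e^(t)/7))
K_X(t) = log M_X(t) = -log(1 - 4*e^(t)/7) - log(7) + log(3)
dK/dt = -4*e^(t)/(4*e^(t) - 7)
d^2K/dt^2 = 28*e^(t)/(16*e^(2*t) - 56*e^(t) + 49)

κ_2 = d^2K/dt^2 |_{t=0} = 28/9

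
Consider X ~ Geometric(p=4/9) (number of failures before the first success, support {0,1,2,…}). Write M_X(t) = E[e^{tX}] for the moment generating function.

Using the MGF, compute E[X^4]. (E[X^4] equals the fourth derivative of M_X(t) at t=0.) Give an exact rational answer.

M_X(t) = 4/(9*(1 - 5*e^(t)/9))
M^(4)(t) = (-2500*e^(4*t) - 49500*e^(3*t) - 89100*e^(2*t) - 14580*e^(t))/(3125*e^(5*t) - 28125*e^(4*t) + 101250*e^(3*t) - 182250*e^(2*t) + 164025*e^(t) - 59049)

E[X^4] = M^(4)(0) = 4865/32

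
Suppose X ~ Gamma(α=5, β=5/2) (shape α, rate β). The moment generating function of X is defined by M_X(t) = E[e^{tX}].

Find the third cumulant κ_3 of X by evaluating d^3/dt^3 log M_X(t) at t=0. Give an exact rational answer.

κ_3 = K^(3)(0) = 16/25

M_X(t) = 3125/(32*(5/2 - t)^5)
K_X(t) = log M_X(t) = -5*log(5/2 - t) - 5*log(2) + 5*log(5)
K^(3)(t) = -80/(8*t^3 - 60*t^2 + 150*t - 125)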